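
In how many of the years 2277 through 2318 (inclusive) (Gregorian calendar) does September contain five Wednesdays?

September has 30 days; it has five Wednesdays when Wednesday falls among the first (month-length − 28) days — i.e. when September 1 is one of Wednesday/Tuesday.
September 1 by year: 2277:Sat 2278:Sun 2279:Mon 2280:Wed✓ 2281:Thu 2282:Fri 2283:Sat 2284:Mon 2285:Tue✓ 2286:Wed✓ 2287:Thu 2288:Sat 2289:Sun 2290:Mon 2291:Tue✓ …(12 more)… 2304:Thu 2305:Fri 2306:Sat 2307:Sun 2308:Tue✓ 2309:Wed✓ 2310:Thu 2311:Fri 2312:Sun 2313:Mon 2314:Tue✓ 2315:Wed✓ 2316:Fri 2317:Sat 2318:Sun
Years with five Wednesdays: 2280, 2285, 2286, 2291, 2296, 2297, 2303, 2308, 2309, 2314, 2315 → 11.

11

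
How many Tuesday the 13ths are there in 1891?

Check the 13th of each month of 1891: Jan 13: Tue, Feb 13: Fri, Mar 13: Fri, Apr 13: Mon, May 13: Wed, Jun 13: Sat, Jul 13: Mon, Aug 13: Thu, Sep 13: Sun, Oct 13: Tue, Nov 13: Fri, Dec 13: Sun.
Tuesday occurs in January, October — 2 months.

2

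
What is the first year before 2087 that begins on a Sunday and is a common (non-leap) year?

2079

Jan 1 advances by 2 weekdays after a leap year and by 1 after a common year.
2087: Jan 1 is Wednesday.
2086: Tuesday
2085: Monday
2084: Saturday (leap)
2083: Friday
2082: Thursday
2081: Wednesday
2080: Monday (leap)
2079: Sunday
2079 begins on a Sunday and is a common year.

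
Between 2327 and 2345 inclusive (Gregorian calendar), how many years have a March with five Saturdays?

8

March has 31 days; it has five Saturdays when Saturday falls among the first (month-length − 28) days — i.e. when March 1 is one of Saturday/Friday/Thursday.
March 1 by year: 2327:Tue 2328:Thu✓ 2329:Fri✓ 2330:Sat✓ 2331:Sun 2332:Tue 2333:Wed 2334:Thu✓ 2335:Fri✓ 2336:Sun 2337:Mon 2338:Tue 2339:Wed 2340:Fri✓ 2341:Sat✓ 2342:Sun 2343:Mon 2344:Wed 2345:Thu✓
Years with five Saturdays: 2328, 2329, 2330, 2334, 2335, 2340, 2341, 2345 → 8.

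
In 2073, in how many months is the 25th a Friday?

Check the 25th of each month of 2073: Jan 25: Wed, Feb 25: Sat, Mar 25: Sat, Apr 25: Tue, May 25: Thu, Jun 25: Sun, Jul 25: Tue, Aug 25: Fri, Sep 25: Mon, Oct 25: Wed, Nov 25: Sat, Dec 25: Mon.
Friday occurs in August — 1 month.

1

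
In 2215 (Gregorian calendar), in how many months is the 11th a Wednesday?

2

Check the 11th of each month of 2215: Jan 11: Wed, Feb 11: Sat, Mar 11: Sat, Apr 11: Tue, May 11: Thu, Jun 11: Sun, Jul 11: Tue, Aug 11: Fri, Sep 11: Mon, Oct 11: Wed, Nov 11: Sat, Dec 11: Mon.
Wednesday occurs in January, October — 2 months.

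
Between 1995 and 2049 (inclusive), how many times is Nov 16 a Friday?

8

Track Nov 16's weekday year by year (advancing +1, or +2 across a Feb 29):
  1995: Thu  1996: Sat (+2)  1997: Sun (+1)  1998: Mon (+1)  1999: Tue (+1)
  2000: Thu (+2)  2001: Fri (+1) ✓  2002: Sat (+1)  2003: Sun (+1)  2004: Tue (+2)
  2005: Wed (+1)  2006: Thu (+1)  2007: Fri (+1) ✓  2008: Sun (+2)  … (27 more years) …
  2036: Sun (+2)  2037: Mon (+1)  2038: Tue (+1)  2039: Wed (+1)  2040: Fri (+2) ✓
  2041: Sat (+1)  2042: Sun (+1)  2043: Mon (+1)  2044: Wed (+2)  2045: Thu (+1)
  2046: Fri (+1) ✓  2047: Sat (+1)  2048: Mon (+2)  2049: Tue (+1)
Friday years: 2001, 2007, 2012, 2018, 2029, 2035, 2040, 2046 — 8 in total.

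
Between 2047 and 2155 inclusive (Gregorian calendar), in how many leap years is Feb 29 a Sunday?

3

Leap years in 2047–2155: 26 of them.
Feb 29 weekday advances by 5 (mod 7) from one leap year to the next four years later (or differs when a century non-leap intervenes).
Leap-day weekdays: 2048:Sat 2052:Thu 2056:Tue 2060:Sun✓ 2064:Fri 2068:Wed 2072:Mon 2076:Sat 2080:Thu 2084:Tue 2088:Sun✓ 2092:Fri 2096:Wed 2104:Fri 2108:Wed 2112:Mon 2116:Sat 2120:Thu 2124:Tue 2128:Sun✓ 2132:Fri 2136:Wed 2140:Mon 2144:Sat 2148:Thu 2152:Tue
Sunday: 2060, 2088, 2128 → 3.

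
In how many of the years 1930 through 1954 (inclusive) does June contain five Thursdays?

7

June has 30 days; it has five Thursdays when Thursday falls among the first (month-length − 28) days — i.e. when June 1 is one of Thursday/Wednesday.
June 1 by year: 1930:Sun 1931:Mon 1932:Wed✓ 1933:Thu✓ 1934:Fri 1935:Sat 1936:Mon 1937:Tue 1938:Wed✓ 1939:Thu✓ 1940:Sat 1941:Sun 1942:Mon 1943:Tue 1944:Thu✓ 1945:Fri 1946:Sat 1947:Sun 1948:Tue 1949:Wed✓ 1950:Thu✓ 1951:Fri 1952:Sun 1953:Mon 1954:Tue
Years with five Thursdays: 1932, 1933, 1938, 1939, 1944, 1949, 1950 → 7.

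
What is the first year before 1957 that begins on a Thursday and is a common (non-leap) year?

1953

Jan 1 advances by 2 weekdays after a leap year and by 1 after a common year.
1957: Jan 1 is Tuesday.
1956: Sunday (leap)
1955: Saturday
1954: Friday
1953: Thursday
1953 begins on a Thursday and is a common year.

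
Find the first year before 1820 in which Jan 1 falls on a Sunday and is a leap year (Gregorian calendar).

1804

Jan 1 advances by 2 weekdays after a leap year and by 1 after a common year.
1820: Jan 1 is Saturday (leap).
1819: Friday
1818: Thursday
1817: Wednesday
1816: Monday (leap)
1815: Sunday
1814: Saturday
1813: Friday
1812: Wednesday (leap)
1811: Tuesday
1810: Monday
1809: Sunday
1808: Friday (leap)
1807: Thursday
1806: Wednesday
1805: Tuesday
1804: Sunday (leap)
1804 begins on a Sunday and is a leap year.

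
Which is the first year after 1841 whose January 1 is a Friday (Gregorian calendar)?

1847

Jan 1 advances by 2 weekdays after a leap year and by 1 after a common year.
1841: Jan 1 is Friday.
1842: Saturday
1843: Sunday
1844: Monday (leap)
1845: Wednesday
1846: Thursday
1847: Friday
1847 begins on a Friday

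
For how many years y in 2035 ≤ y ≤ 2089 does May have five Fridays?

May has 31 days; it has five Fridays when Friday falls among the first (month-length − 28) days — i.e. when May 1 is one of Friday/Thursday/Wednesday.
May 1 by year: 2035:Tue 2036:Thu✓ 2037:Fri✓ 2038:Sat 2039:Sun 2040:Tue 2041:Wed✓ 2042:Thu✓ 2043:Fri✓ 2044:Sun 2045:Mon 2046:Tue 2047:Wed✓ 2048:Fri✓ 2049:Sat …(25 more)… 2075:Wed✓ 2076:Fri✓ 2077:Sat 2078:Sun 2079:Mon 2080:Wed✓ 2081:Thu✓ 2082:Fri✓ 2083:Sat 2084:Mon 2085:Tue 2086:Wed✓ 2087:Thu✓ 2088:Sat 2089:Sun
Years with five Fridays: 2036, 2037, 2041, 2042, 2043, 2047, 2048, 2052, 2053, 2054, 2058, 2059, 2064, 2065, 2069, 2070, 2071, 2075, 2076, 2080, 2081, 2082, 2086, 2087 → 24.

24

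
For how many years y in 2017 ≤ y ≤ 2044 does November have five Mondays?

November has 30 days; it has five Mondays when Monday falls among the first (month-length − 28) days — i.e. when November 1 is one of Monday/Sunday.
November 1 by year: 2017:Wed 2018:Thu 2019:Fri 2020:Sun✓ 2021:Mon✓ 2022:Tue 2023:Wed 2024:Fri 2025:Sat 2026:Sun✓ 2027:Mon✓ 2028:Wed 2029:Thu 2030:Fri 2031:Sat 2032:Mon✓ 2033:Tue 2034:Wed 2035:Thu 2036:Sat 2037:Sun✓ 2038:Mon✓ 2039:Tue 2040:Thu 2041:Fri 2042:Sat 2043:Sun✓ 2044:Tue
Years with five Mondays: 2020, 2021, 2026, 2027, 2032, 2037, 2038, 2043 → 8.

8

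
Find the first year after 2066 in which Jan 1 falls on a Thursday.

Jan 1 advances by 2 weekdays after a leap year and by 1 after a common year.
2066: Jan 1 is Friday.
2067: Saturday
2068: Sunday (leap)
2069: Tuesday
2070: Wednesday
2071: Thursday
2071 begins on a Thursday

2071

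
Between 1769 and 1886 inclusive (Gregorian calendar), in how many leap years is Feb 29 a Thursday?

4

Leap years in 1769–1886: 28 of them.
Feb 29 weekday advances by 5 (mod 7) from one leap year to the next four years later (or differs when a century non-leap intervenes).
Leap-day weekdays: 1772:Sat 1776:Thu✓ 1780:Tue 1784:Sun 1788:Fri 1792:Wed 1796:Mon 1804:Wed 1808:Mon 1812:Sat 1816:Thu✓ 1820:Tue 1824:Sun 1828:Fri 1832:Wed 1836:Mon 1840:Sat 1844:Thu✓ 1848:Tue 1852:Sun 1856:Fri 1860:Wed 1864:Mon 1868:Sat 1872:Thu✓ 1876:Tue 1880:Sun 1884:Fri
Thursday: 1776, 1816, 1844, 1872 → 4.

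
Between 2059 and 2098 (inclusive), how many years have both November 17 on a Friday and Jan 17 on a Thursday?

Check each year's weekday for November 17 and Jan 17:
  2059: Mon/Fri  2060: Wed/Sat  2061: Thu/Mon  2062: Fri/Tue  2063: Sat/Wed  2064: Mon/Thu  2065: Tue/Sat  2066: Wed/Sun  2067: Thu/Mon  2068: Sat/Tue  2069: Sun/Thu  2070: Mon/Fri  2071: Tue/Sat  2072: Thu/Sun  …(12 more)…  2085: Sat/Wed  2086: Sun/Thu  2087: Mon/Fri  2088: Wed/Sat  2089: Thu/Mon  2090: Fri/Tue  2091: Sat/Wed  2092: Mon/Thu  2093: Tue/Sat  2094: Wed/Sun  2095: Thu/Mon  2096: Sat/Tue  2097: Sun/Thu  2098: Mon/Fri
Both conditions hold in: no year — 0.

0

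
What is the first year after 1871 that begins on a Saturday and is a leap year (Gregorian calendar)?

Jan 1 advances by 2 weekdays after a leap year and by 1 after a common year.
1871: Jan 1 is Sunday.
1872: Monday (leap)
1873: Wednesday
1874: Thursday
1875: Friday
1876: Saturday (leap)
1876 begins on a Saturday and is a leap year.

1876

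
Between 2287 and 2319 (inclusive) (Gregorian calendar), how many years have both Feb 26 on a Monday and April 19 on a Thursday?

Check each year's weekday for Feb 26 and April 19:
  2287: Sat/Tue  2288: Sun/Thu  2289: Tue/Fri  2290: Wed/Sat  2291: Thu/Sun  2292: Fri/Tue  2293: Sun/Wed  2294: Mon/Thu ✓  2295: Tue/Fri  2296: Wed/Sun  2297: Fri/Mon  2298: Sat/Tue  2299: Sun/Wed  2300: Mon/Thu ✓  …(5 more)…  2306: Mon/Thu ✓  2307: Tue/Fri  2308: Wed/Sun  2309: Fri/Mon  2310: Sat/Tue  2311: Sun/Wed  2312: Mon/Fri  2313: Wed/Sat  2314: Thu/Sun  2315: Fri/Mon  2316: Sat/Wed  2317: Mon/Thu ✓  2318: Tue/Fri  2319: Wed/Sat
Both conditions hold in: 2294, 2300, 2306, 2317 — 4.

4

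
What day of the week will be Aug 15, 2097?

Thursday

January 1, 2097 is a Tuesday.
August 15 is day 227 of the year, i.e. 226 days after Jan 1.
226 mod 7 = 2, so advance 2 weekdays from Tuesday: Thursday.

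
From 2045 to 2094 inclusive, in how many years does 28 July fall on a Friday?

8

Track 28 July's weekday year by year (advancing +1, or +2 across a Feb 29):
  2045: Fri ✓  2046: Sat (+1)  2047: Sun (+1)  2048: Tue (+2)  2049: Wed (+1)
  2050: Thu (+1)  2051: Fri (+1) ✓  2052: Sun (+2)  2053: Mon (+1)  2054: Tue (+1)
  2055: Wed (+1)  2056: Fri (+2) ✓  2057: Sat (+1)  2058: Sun (+1)  … (22 more years) …
  2081: Mon (+1)  2082: Tue (+1)  2083: Wed (+1)  2084: Fri (+2) ✓  2085: Sat (+1)
  2086: Sun (+1)  2087: Mon (+1)  2088: Wed (+2)  2089: Thu (+1)  2090: Fri (+1) ✓
  2091: Sat (+1)  2092: Mon (+2)  2093: Tue (+1)  2094: Wed (+1)
Friday years: 2045, 2051, 2056, 2062, 2073, 2079, 2084, 2090 — 8 in total.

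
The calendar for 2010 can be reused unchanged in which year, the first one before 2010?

1999

Two years share a calendar iff Jan 1 falls on the same weekday and both are leap or both are common. 2010: Jan 1 is Friday, common year.
2009: Jan 1 Thursday, common
2008: Jan 1 Tuesday, leap
2007: Jan 1 Monday, common
2006: Jan 1 Sunday, common
2005: Jan 1 Saturday, common
2004: Jan 1 Thursday, leap
2003: Jan 1 Wednesday, common
2002: Jan 1 Tuesday, common
2001: Jan 1 Monday, common
2000: Jan 1 Saturday, leap
1999: Jan 1 Friday, common
1999 matches on both conditions.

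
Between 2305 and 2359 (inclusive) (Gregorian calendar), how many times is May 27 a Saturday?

8

Track May 27's weekday year by year (advancing +1, or +2 across a Feb 29):
  2305: Sat ✓  2306: Sun (+1)  2307: Mon (+1)  2308: Wed (+2)  2309: Thu (+1)
  2310: Fri (+1)  2311: Sat (+1) ✓  2312: Mon (+2)  2313: Tue (+1)  2314: Wed (+1)
  2315: Thu (+1)  2316: Sat (+2) ✓  2317: Sun (+1)  2318: Mon (+1)  … (27 more years) …
  2346: Mon (+1)  2347: Tue (+1)  2348: Thu (+2)  2349: Fri (+1)  2350: Sat (+1) ✓
  2351: Sun (+1)  2352: Tue (+2)  2353: Wed (+1)  2354: Thu (+1)  2355: Fri (+1)
  2356: Sun (+2)  2357: Mon (+1)  2358: Tue (+1)  2359: Wed (+1)
Saturday years: 2305, 2311, 2316, 2322, 2333, 2339, 2344, 2350 — 8 in total.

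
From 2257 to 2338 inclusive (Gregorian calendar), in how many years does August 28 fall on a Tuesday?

Track August 28's weekday year by year (advancing +1, or +2 across a Feb 29):
  2257: Fri  2258: Sat (+1)  2259: Sun (+1)  2260: Tue (+2) ✓  2261: Wed (+1)
  2262: Thu (+1)  2263: Fri (+1)  2264: Sun (+2)  2265: Mon (+1)  2266: Tue (+1) ✓
  2267: Wed (+1)  2268: Fri (+2)  2269: Sat (+1)  2270: Sun (+1)  … (54 more years) …
  2325: Fri (+1)  2326: Sat (+1)  2327: Sun (+1)  2328: Tue (+2) ✓  2329: Wed (+1)
  2330: Thu (+1)  2331: Fri (+1)  2332: Sun (+2)  2333: Mon (+1)  2334: Tue (+1) ✓
  2335: Wed (+1)  2336: Fri (+2)  2337: Sat (+1)  2338: Sun (+1)
Tuesday years: 2260, 2266, 2277, 2283, 2288, 2294, 2300, 2306, 2317, 2323, 2328, 2334 — 12 in total.

12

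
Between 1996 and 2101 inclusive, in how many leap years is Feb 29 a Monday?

3

Leap years in 1996–2101: 26 of them.
Feb 29 weekday advances by 5 (mod 7) from one leap year to the next four years later (or differs when a century non-leap intervenes).
Leap-day weekdays: 1996:Thu 2000:Tue 2004:Sun 2008:Fri 2012:Wed 2016:Mon✓ 2020:Sat 2024:Thu 2028:Tue 2032:Sun 2036:Fri 2040:Wed 2044:Mon✓ 2048:Sat 2052:Thu 2056:Tue 2060:Sun 2064:Fri 2068:Wed 2072:Mon✓ 2076:Sat 2080:Thu 2084:Tue 2088:Sun 2092:Fri 2096:Wed
Monday: 2016, 2044, 2072 → 3.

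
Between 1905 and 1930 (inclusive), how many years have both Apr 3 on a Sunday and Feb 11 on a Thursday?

0

Check each year's weekday for Apr 3 and Feb 11:
  1905: Mon/Sat  1906: Tue/Sun  1907: Wed/Mon  1908: Fri/Tue  1909: Sat/Thu  1910: Sun/Fri  1911: Mon/Sat  1912: Wed/Sun  1913: Thu/Tue  1914: Fri/Wed  1915: Sat/Thu  1916: Mon/Fri  1917: Tue/Sun  1918: Wed/Mon  1919: Thu/Tue  1920: Sat/Wed  1921: Sun/Fri  1922: Mon/Sat  1923: Tue/Sun  1924: Thu/Mon  1925: Fri/Wed  1926: Sat/Thu  1927: Sun/Fri  1928: Tue/Sat  1929: Wed/Mon  1930: Thu/Tue
Both conditions hold in: no year — 0.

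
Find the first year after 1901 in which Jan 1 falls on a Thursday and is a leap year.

1920

Jan 1 advances by 2 weekdays after a leap year and by 1 after a common year.
1901: Jan 1 is Tuesday.
1902: Wednesday
1903: Thursday
1904: Friday (leap)
1905: Sunday
1906: Monday
1907: Tuesday
1908: Wednesday (leap)
1909: Friday
1910: Saturday
1911: Sunday
1912: Monday (leap)
1913: Wednesday
1914: Thursday
1915: Friday
1916: Saturday (leap)
1917: Monday
1918: Tuesday
1919: Wednesday
1920: Thursday (leap)
1920 begins on a Thursday and is a leap year.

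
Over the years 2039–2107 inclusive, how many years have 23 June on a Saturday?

10

Track 23 June's weekday year by year (advancing +1, or +2 across a Feb 29):
  2039: Thu  2040: Sat (+2) ✓  2041: Sun (+1)  2042: Mon (+1)  2043: Tue (+1)
  2044: Thu (+2)  2045: Fri (+1)  2046: Sat (+1) ✓  2047: Sun (+1)  2048: Tue (+2)
  2049: Wed (+1)  2050: Thu (+1)  2051: Fri (+1)  2052: Sun (+2)  … (41 more years) …
  2094: Wed (+1)  2095: Thu (+1)  2096: Sat (+2) ✓  2097: Sun (+1)  2098: Mon (+1)
  2099: Tue (+1)  2100: Wed (+1)  2101: Thu (+1)  2102: Fri (+1)  2103: Sat (+1) ✓
  2104: Mon (+2)  2105: Tue (+1)  2106: Wed (+1)  2107: Thu (+1)
Saturday years: 2040, 2046, 2057, 2063, 2068, 2074, 2085, 2091, 2096, 2103 — 10 in total.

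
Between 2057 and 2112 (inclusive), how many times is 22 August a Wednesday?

9

Track 22 August's weekday year by year (advancing +1, or +2 across a Feb 29):
  2057: Wed ✓  2058: Thu (+1)  2059: Fri (+1)  2060: Sun (+2)  2061: Mon (+1)
  2062: Tue (+1)  2063: Wed (+1) ✓  2064: Fri (+2)  2065: Sat (+1)  2066: Sun (+1)
  2067: Mon (+1)  2068: Wed (+2) ✓  2069: Thu (+1)  2070: Fri (+1)  … (28 more years) …
  2099: Sat (+1)  2100: Sun (+1)  2101: Mon (+1)  2102: Tue (+1)  2103: Wed (+1) ✓
  2104: Fri (+2)  2105: Sat (+1)  2106: Sun (+1)  2107: Mon (+1)  2108: Wed (+2) ✓
  2109: Thu (+1)  2110: Fri (+1)  2111: Sat (+1)  2112: Mon (+2)
Wednesday years: 2057, 2063, 2068, 2074, 2085, 2091, 2096, 2103, 2108 — 9 in total.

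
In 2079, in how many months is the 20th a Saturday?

Check the 20th of each month of 2079: Jan 20: Fri, Feb 20: Mon, Mar 20: Mon, Apr 20: Thu, May 20: Sat, Jun 20: Tue, Jul 20: Thu, Aug 20: Sun, Sep 20: Wed, Oct 20: Fri, Nov 20: Mon, Dec 20: Wed.
Saturday occurs in May — 1 month.

1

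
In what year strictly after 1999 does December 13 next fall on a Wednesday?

From one year to the next, a fixed date's weekday advances by 1, or by 2 when a Feb 29 lies between the two dates.
1999: December 13 is Monday.
2000: Wednesday (+2)
December 13 falls on a Wednesday in 2000.

2000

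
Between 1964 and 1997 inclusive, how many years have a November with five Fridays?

9

November has 30 days; it has five Fridays when Friday falls among the first (month-length − 28) days — i.e. when November 1 is one of Friday/Thursday.
November 1 by year: 1964:Sun 1965:Mon 1966:Tue 1967:Wed 1968:Fri✓ 1969:Sat 1970:Sun 1971:Mon 1972:Wed 1973:Thu✓ 1974:Fri✓ 1975:Sat 1976:Mon 1977:Tue 1978:Wed …(4 more)… 1983:Tue 1984:Thu✓ 1985:Fri✓ 1986:Sat 1987:Sun 1988:Tue 1989:Wed 1990:Thu✓ 1991:Fri✓ 1992:Sun 1993:Mon 1994:Tue 1995:Wed 1996:Fri✓ 1997:Sat
Years with five Fridays: 1968, 1973, 1974, 1979, 1984, 1985, 1990, 1991, 1996 → 9.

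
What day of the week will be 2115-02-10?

Sunday

January 1, 2115 is a Tuesday.
February 10 is day 41 of the year, i.e. 40 days after Jan 1.
40 mod 7 = 5, so advance 5 weekdays from Tuesday: Sunday.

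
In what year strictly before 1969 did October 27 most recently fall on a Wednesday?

From one year to the next, a fixed date's weekday advances by 1, or by 2 when a Feb 29 lies between the two dates.
1969: October 27 is Monday.
1968: Sunday (−1)
1967: Friday (−2)
1966: Thursday (−1)
1965: Wednesday (−1)
October 27 falls on a Wednesday in 1965.

1965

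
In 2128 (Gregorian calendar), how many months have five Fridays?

A month of length L has five Fridays iff its first Friday is on day ≤ L−28 (so day 1–3 in a 31-day month, 1–2 in a 30-day month, day 1 in a leap February).
Checking each month of 2128: Jan starts Thu (31d) ✓; Feb starts Sun (29d); Mar starts Mon (31d); Apr starts Thu (30d) ✓; May starts Sat (31d); Jun starts Tue (30d); Jul starts Thu (31d) ✓; Aug starts Sun (31d); Sep starts Wed (30d); Oct starts Fri (31d) ✓; Nov starts Mon (30d); Dec starts Wed (31d) ✓.
Five-Friday months: January, April, July, October, December → 5.

5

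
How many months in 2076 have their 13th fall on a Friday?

2

Check the 13th of each month of 2076: Jan 13: Mon, Feb 13: Thu, Mar 13: Fri, Apr 13: Mon, May 13: Wed, Jun 13: Sat, Jul 13: Mon, Aug 13: Thu, Sep 13: Sun, Oct 13: Tue, Nov 13: Fri, Dec 13: Sun.
Friday occurs in March, November — 2 months.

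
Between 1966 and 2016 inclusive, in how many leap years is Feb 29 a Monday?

2

Leap years in 1966–2016: 13 of them.
Feb 29 weekday advances by 5 (mod 7) from one leap year to the next four years later (or differs when a century non-leap intervenes).
Leap-day weekdays: 1968:Thu 1972:Tue 1976:Sun 1980:Fri 1984:Wed 1988:Mon✓ 1992:Sat 1996:Thu 2000:Tue 2004:Sun 2008:Fri 2012:Wed 2016:Mon✓
Monday: 1988, 2016 → 2.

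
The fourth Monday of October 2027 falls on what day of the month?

25

October 1, 2027 is a Friday, so the first Monday is the 4th.
The fourth Monday is 4 + 21 = 25.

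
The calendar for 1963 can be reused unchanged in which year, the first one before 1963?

Two years share a calendar iff Jan 1 falls on the same weekday and both are leap or both are common. 1963: Jan 1 is Tuesday, common year.
1962: Jan 1 Monday, common
1961: Jan 1 Sunday, common
1960: Jan 1 Friday, leap
1959: Jan 1 Thursday, common
1958: Jan 1 Wednesday, common
1957: Jan 1 Tuesday, common
1957 matches on both conditions.

1957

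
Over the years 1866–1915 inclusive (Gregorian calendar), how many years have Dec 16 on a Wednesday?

8

Track Dec 16's weekday year by year (advancing +1, or +2 across a Feb 29):
  1866: Sun  1867: Mon (+1)  1868: Wed (+2) ✓  1869: Thu (+1)  1870: Fri (+1)
  1871: Sat (+1)  1872: Mon (+2)  1873: Tue (+1)  1874: Wed (+1) ✓  1875: Thu (+1)
  1876: Sat (+2)  1877: Sun (+1)  1878: Mon (+1)  1879: Tue (+1)  … (22 more years) …
  1902: Tue (+1)  1903: Wed (+1) ✓  1904: Fri (+2)  1905: Sat (+1)  1906: Sun (+1)
  1907: Mon (+1)  1908: Wed (+2) ✓  1909: Thu (+1)  1910: Fri (+1)  1911: Sat (+1)
  1912: Mon (+2)  1913: Tue (+1)  1914: Wed (+1) ✓  1915: Thu (+1)
Wednesday years: 1868, 1874, 1885, 1891, 1896, 1903, 1908, 1914 — 8 in total.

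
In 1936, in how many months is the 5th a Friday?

Check the 5th of each month of 1936: Jan 5: Sun, Feb 5: Wed, Mar 5: Thu, Apr 5: Sun, May 5: Tue, Jun 5: Fri, Jul 5: Sun, Aug 5: Wed, Sep 5: Sat, Oct 5: Mon, Nov 5: Thu, Dec 5: Sat.
Friday occurs in June — 1 month.

1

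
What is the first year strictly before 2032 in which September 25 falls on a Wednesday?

2030

From one year to the next, a fixed date's weekday advances by 1, or by 2 when a Feb 29 lies between the two dates.
2032: September 25 is Saturday.
2031: Thursday (−2)
2030: Wednesday (−1)
September 25 falls on a Wednesday in 2030.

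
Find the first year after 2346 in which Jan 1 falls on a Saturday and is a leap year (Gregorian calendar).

Jan 1 advances by 2 weekdays after a leap year and by 1 after a common year.
2346: Jan 1 is Tuesday.
2347: Wednesday
2348: Thursday (leap)
2349: Saturday
2350: Sunday
2351: Monday
2352: Tuesday (leap)
2353: Thursday
2354: Friday
2355: Saturday
2356: Sunday (leap)
2357: Tuesday
2358: Wednesday
2359: Thursday
2360: Friday (leap)
2361: Sunday
2362: Monday
2363: Tuesday
2364: Wednesday (leap)
2365: Friday
2366: Saturday
2367: Sunday
2368: Monday (leap)
2369: Wednesday
2370: Thursday
2371: Friday
2372: Saturday (leap)
2372 begins on a Saturday and is a leap year.

2372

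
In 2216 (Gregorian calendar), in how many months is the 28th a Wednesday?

2

Check the 28th of each month of 2216: Jan 28: Sun, Feb 28: Wed, Mar 28: Thu, Apr 28: Sun, May 28: Tue, Jun 28: Fri, Jul 28: Sun, Aug 28: Wed, Sep 28: Sat, Oct 28: Mon, Nov 28: Thu, Dec 28: Sat.
Wednesday occurs in February, August — 2 months.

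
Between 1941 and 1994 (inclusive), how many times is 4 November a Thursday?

8

Track 4 November's weekday year by year (advancing +1, or +2 across a Feb 29):
  1941: Tue  1942: Wed (+1)  1943: Thu (+1) ✓  1944: Sat (+2)  1945: Sun (+1)
  1946: Mon (+1)  1947: Tue (+1)  1948: Thu (+2) ✓  1949: Fri (+1)  1950: Sat (+1)
  1951: Sun (+1)  1952: Tue (+2)  1953: Wed (+1)  1954: Thu (+1) ✓  … (26 more years) …
  1981: Wed (+1)  1982: Thu (+1) ✓  1983: Fri (+1)  1984: Sun (+2)  1985: Mon (+1)
  1986: Tue (+1)  1987: Wed (+1)  1988: Fri (+2)  1989: Sat (+1)  1990: Sun (+1)
  1991: Mon (+1)  1992: Wed (+2)  1993: Thu (+1) ✓  1994: Fri (+1)
Thursday years: 1943, 1948, 1954, 1965, 1971, 1976, 1982, 1993 — 8 in total.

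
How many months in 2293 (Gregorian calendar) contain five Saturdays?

A month of length L has five Saturdays iff its first Saturday is on day ≤ L−28 (so day 1–3 in a 31-day month, 1–2 in a 30-day month, day 1 in a leap February).
Checking each month of 2293: Jan starts Sun (31d); Feb starts Wed (28d); Mar starts Wed (31d); Apr starts Sat (30d) ✓; May starts Mon (31d); Jun starts Thu (30d); Jul starts Sat (31d) ✓; Aug starts Tue (31d); Sep starts Fri (30d) ✓; Oct starts Sun (31d); Nov starts Wed (30d); Dec starts Fri (31d) ✓.
Five-Saturday months: April, July, September, December → 4.

4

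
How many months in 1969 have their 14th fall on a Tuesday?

Check the 14th of each month of 1969: Jan 14: Tue, Feb 14: Fri, Mar 14: Fri, Apr 14: Mon, May 14: Wed, Jun 14: Sat, Jul 14: Mon, Aug 14: Thu, Sep 14: Sun, Oct 14: Tue, Nov 14: Fri, Dec 14: Sun.
Tuesday occurs in January, October — 2 months.

2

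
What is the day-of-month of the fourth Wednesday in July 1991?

July 1, 1991 is a Monday, so the first Wednesday is the 3rd.
The fourth Wednesday is 3 + 21 = 24.

24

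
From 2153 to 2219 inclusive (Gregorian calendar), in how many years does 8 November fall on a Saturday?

Track 8 November's weekday year by year (advancing +1, or +2 across a Feb 29):
  2153: Thu  2154: Fri (+1)  2155: Sat (+1) ✓  2156: Mon (+2)  2157: Tue (+1)
  2158: Wed (+1)  2159: Thu (+1)  2160: Sat (+2) ✓  2161: Sun (+1)  2162: Mon (+1)
  2163: Tue (+1)  2164: Thu (+2)  2165: Fri (+1)  2166: Sat (+1) ✓  … (39 more years) …
  2206: Sat (+1) ✓  2207: Sun (+1)  2208: Tue (+2)  2209: Wed (+1)  2210: Thu (+1)
  2211: Fri (+1)  2212: Sun (+2)  2213: Mon (+1)  2214: Tue (+1)  2215: Wed (+1)
  2216: Fri (+2)  2217: Sat (+1) ✓  2218: Sun (+1)  2219: Mon (+1)
Saturday years: 2155, 2160, 2166, 2177, 2183, 2188, 2194, 2200, 2206, 2217 — 10 in total.

10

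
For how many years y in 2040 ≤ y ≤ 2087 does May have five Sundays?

19

May has 31 days; it has five Sundays when Sunday falls among the first (month-length − 28) days — i.e. when May 1 is one of Sunday/Saturday/Friday.
May 1 by year: 2040:Tue 2041:Wed 2042:Thu 2043:Fri✓ 2044:Sun✓ 2045:Mon 2046:Tue 2047:Wed 2048:Fri✓ 2049:Sat✓ 2050:Sun✓ 2051:Mon 2052:Wed 2053:Thu 2054:Fri✓ …(18 more)… 2073:Mon 2074:Tue 2075:Wed 2076:Fri✓ 2077:Sat✓ 2078:Sun✓ 2079:Mon 2080:Wed 2081:Thu 2082:Fri✓ 2083:Sat✓ 2084:Mon 2085:Tue 2086:Wed 2087:Thu
Years with five Sundays: 2043, 2044, 2048, 2049, 2050, 2054, 2055, 2060, 2061, 2065, 2066, 2067, 2071, 2072, 2076, 2077, 2078, 2082, 2083 → 19.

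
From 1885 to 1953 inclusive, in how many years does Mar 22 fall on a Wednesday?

Track Mar 22's weekday year by year (advancing +1, or +2 across a Feb 29):
  1885: Sun  1886: Mon (+1)  1887: Tue (+1)  1888: Thu (+2)  1889: Fri (+1)
  1890: Sat (+1)  1891: Sun (+1)  1892: Tue (+2)  1893: Wed (+1) ✓  1894: Thu (+1)
  1895: Fri (+1)  1896: Sun (+2)  1897: Mon (+1)  1898: Tue (+1)  … (41 more years) …
  1940: Fri (+2)  1941: Sat (+1)  1942: Sun (+1)  1943: Mon (+1)  1944: Wed (+2) ✓
  1945: Thu (+1)  1946: Fri (+1)  1947: Sat (+1)  1948: Mon (+2)  1949: Tue (+1)
  1950: Wed (+1) ✓  1951: Thu (+1)  1952: Sat (+2)  1953: Sun (+1)
Wednesday years: 1893, 1899, 1905, 1911, 1916, 1922, 1933, 1939, 1944, 1950 — 10 in total.

10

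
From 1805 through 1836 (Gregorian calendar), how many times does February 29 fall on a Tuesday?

Leap years in 1805–1836: 8 of them.
Feb 29 weekday advances by 5 (mod 7) from one leap year to the next four years later (or differs when a century non-leap intervenes).
Leap-day weekdays: 1808:Mon 1812:Sat 1816:Thu 1820:Tue✓ 1824:Sun 1828:Fri 1832:Wed 1836:Mon
Tuesday: 1820 → 1.

1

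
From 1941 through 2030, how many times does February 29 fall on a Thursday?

Leap years in 1941–2030: 22 of them.
Feb 29 weekday advances by 5 (mod 7) from one leap year to the next four years later (or differs when a century non-leap intervenes).
Leap-day weekdays: 1944:Tue 1948:Sun 1952:Fri 1956:Wed 1960:Mon 1964:Sat 1968:Thu✓ 1972:Tue 1976:Sun 1980:Fri 1984:Wed 1988:Mon 1992:Sat 1996:Thu✓ 2000:Tue 2004:Sun 2008:Fri 2012:Wed 2016:Mon 2020:Sat 2024:Thu✓ 2028:Tue
Thursday: 1968, 1996, 2024 → 3.

3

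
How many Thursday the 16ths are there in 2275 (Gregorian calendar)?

Check the 16th of each month of 2275: Jan 16: Sat, Feb 16: Tue, Mar 16: Tue, Apr 16: Fri, May 16: Sun, Jun 16: Wed, Jul 16: Fri, Aug 16: Mon, Sep 16: Thu, Oct 16: Sat, Nov 16: Tue, Dec 16: Thu.
Thursday occurs in September, December — 2 months.

2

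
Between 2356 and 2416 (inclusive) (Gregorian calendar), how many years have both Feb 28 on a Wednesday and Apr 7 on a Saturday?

Check each year's weekday for Feb 28 and Apr 7:
  2356: Tue/Sat  2357: Thu/Sun  2358: Fri/Mon  2359: Sat/Tue  2360: Sun/Thu  2361: Tue/Fri  2362: Wed/Sat ✓  2363: Thu/Sun  2364: Fri/Tue  2365: Sun/Wed  2366: Mon/Thu  2367: Tue/Fri  2368: Wed/Sun  2369: Fri/Mon  …(33 more)…  2403: Fri/Mon  2404: Sat/Wed  2405: Mon/Thu  2406: Tue/Fri  2407: Wed/Sat ✓  2408: Thu/Mon  2409: Sat/Tue  2410: Sun/Wed  2411: Mon/Thu  2412: Tue/Sat  2413: Thu/Sun  2414: Fri/Mon  2415: Sat/Tue  2416: Sun/Thu
Both conditions hold in: 2362, 2373, 2379, 2390, 2401, 2407 — 6.

6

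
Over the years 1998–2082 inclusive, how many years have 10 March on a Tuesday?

13

Track 10 March's weekday year by year (advancing +1, or +2 across a Feb 29):
  1998: Tue ✓  1999: Wed (+1)  2000: Fri (+2)  2001: Sat (+1)  2002: Sun (+1)
  2003: Mon (+1)  2004: Wed (+2)  2005: Thu (+1)  2006: Fri (+1)  2007: Sat (+1)
  2008: Mon (+2)  2009: Tue (+1) ✓  2010: Wed (+1)  2011: Thu (+1)  … (57 more years) …
  2069: Sun (+1)  2070: Mon (+1)  2071: Tue (+1) ✓  2072: Thu (+2)  2073: Fri (+1)
  2074: Sat (+1)  2075: Sun (+1)  2076: Tue (+2) ✓  2077: Wed (+1)  2078: Thu (+1)
  2079: Fri (+1)  2080: Sun (+2)  2081: Mon (+1)  2082: Tue (+1) ✓
Tuesday years: 1998, 2009, 2015, 2020, 2026, 2037, 2043, 2048, 2054, 2065, 2071, 2076, 2082 — 13 in total.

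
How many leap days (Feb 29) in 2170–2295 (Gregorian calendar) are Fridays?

4

Leap years in 2170–2295: 30 of them.
Feb 29 weekday advances by 5 (mod 7) from one leap year to the next four years later (or differs when a century non-leap intervenes).
Leap-day weekdays: 2172:Sat 2176:Thu 2180:Tue 2184:Sun 2188:Fri✓ 2192:Wed 2196:Mon 2204:Wed 2208:Mon 2212:Sat 2216:Thu 2220:Tue 2224:Sun …(4 more)… 2244:Thu 2248:Tue 2252:Sun 2256:Fri✓ 2260:Wed 2264:Mon 2268:Sat 2272:Thu 2276:Tue 2280:Sun 2284:Fri✓ 2288:Wed 2292:Mon
Friday: 2188, 2228, 2256, 2284 → 4.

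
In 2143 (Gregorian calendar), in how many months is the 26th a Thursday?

Check the 26th of each month of 2143: Jan 26: Sat, Feb 26: Tue, Mar 26: Tue, Apr 26: Fri, May 26: Sun, Jun 26: Wed, Jul 26: Fri, Aug 26: Mon, Sep 26: Thu, Oct 26: Sat, Nov 26: Tue, Dec 26: Thu.
Thursday occurs in September, December — 2 months.

2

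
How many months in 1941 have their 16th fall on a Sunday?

Check the 16th of each month of 1941: Jan 16: Thu, Feb 16: Sun, Mar 16: Sun, Apr 16: Wed, May 16: Fri, Jun 16: Mon, Jul 16: Wed, Aug 16: Sat, Sep 16: Tue, Oct 16: Thu, Nov 16: Sun, Dec 16: Tue.
Sunday occurs in February, March, November — 3 months.

3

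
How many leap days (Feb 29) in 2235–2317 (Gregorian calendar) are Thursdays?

Leap years in 2235–2317: 20 of them.
Feb 29 weekday advances by 5 (mod 7) from one leap year to the next four years later (or differs when a century non-leap intervenes).
Leap-day weekdays: 2236:Mon 2240:Sat 2244:Thu✓ 2248:Tue 2252:Sun 2256:Fri 2260:Wed 2264:Mon 2268:Sat 2272:Thu✓ 2276:Tue 2280:Sun 2284:Fri 2288:Wed 2292:Mon 2296:Sat 2304:Mon 2308:Sat 2312:Thu✓ 2316:Tue
Thursday: 2244, 2272, 2312 → 3.

3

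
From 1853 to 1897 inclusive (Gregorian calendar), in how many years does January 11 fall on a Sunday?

Track January 11's weekday year by year (advancing +1, or +2 across a Feb 29):
  1853: Tue  1854: Wed (+1)  1855: Thu (+1)  1856: Fri (+1)  1857: Sun (+2) ✓
  1858: Mon (+1)  1859: Tue (+1)  1860: Wed (+1)  1861: Fri (+2)  1862: Sat (+1)
  1863: Sun (+1) ✓  1864: Mon (+1)  1865: Wed (+2)  1866: Thu (+1)  … (17 more years) …
  1884: Fri (+1)  1885: Sun (+2) ✓  1886: Mon (+1)  1887: Tue (+1)  1888: Wed (+1)
  1889: Fri (+2)  1890: Sat (+1)  1891: Sun (+1) ✓  1892: Mon (+1)  1893: Wed (+2)
  1894: Thu (+1)  1895: Fri (+1)  1896: Sat (+1)  1897: Mon (+2)
Sunday years: 1857, 1863, 1874, 1880, 1885, 1891 — 6 in total.

6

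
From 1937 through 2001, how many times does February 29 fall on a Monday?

2

Leap years in 1937–2001: 16 of them.
Feb 29 weekday advances by 5 (mod 7) from one leap year to the next four years later (or differs when a century non-leap intervenes).
Leap-day weekdays: 1940:Thu 1944:Tue 1948:Sun 1952:Fri 1956:Wed 1960:Mon✓ 1964:Sat 1968:Thu 1972:Tue 1976:Sun 1980:Fri 1984:Wed 1988:Mon✓ 1992:Sat 1996:Thu 2000:Tue
Monday: 1960, 1988 → 2.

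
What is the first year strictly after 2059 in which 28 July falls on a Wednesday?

From one year to the next, a fixed date's weekday advances by 1, or by 2 when a Feb 29 lies between the two dates.
2059: July 28 is Monday.
2060: Wednesday (+2)
28 July falls on a Wednesday in 2060.

2060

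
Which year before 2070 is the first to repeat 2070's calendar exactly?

2059

Two years share a calendar iff Jan 1 falls on the same weekday and both are leap or both are common. 2070: Jan 1 is Wednesday, common year.
2069: Jan 1 Tuesday, common
2068: Jan 1 Sunday, leap
2067: Jan 1 Saturday, common
2066: Jan 1 Friday, common
2065: Jan 1 Thursday, common
2064: Jan 1 Tuesday, leap
2063: Jan 1 Monday, common
2062: Jan 1 Sunday, common
2061: Jan 1 Saturday, common
2060: Jan 1 Thursday, leap
2059: Jan 1 Wednesday, common
2059 matches on both conditions.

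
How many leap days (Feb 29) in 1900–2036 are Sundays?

5

Leap years in 1900–2036: 34 of them.
Feb 29 weekday advances by 5 (mod 7) from one leap year to the next four years later (or differs when a century non-leap intervenes).
Leap-day weekdays: 1904:Mon 1908:Sat 1912:Thu 1916:Tue 1920:Sun✓ 1924:Fri 1928:Wed 1932:Mon 1936:Sat 1940:Thu 1944:Tue 1948:Sun✓ 1952:Fri …(8 more)… 1988:Mon 1992:Sat 1996:Thu 2000:Tue 2004:Sun✓ 2008:Fri 2012:Wed 2016:Mon 2020:Sat 2024:Thu 2028:Tue 2032:Sun✓ 2036:Fri
Sunday: 1920, 1948, 1976, 2004, 2032 → 5.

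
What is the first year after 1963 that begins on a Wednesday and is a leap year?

Jan 1 advances by 2 weekdays after a leap year and by 1 after a common year.
1963: Jan 1 is Tuesday.
1964: Wednesday (leap)
1964 begins on a Wednesday and is a leap year.

1964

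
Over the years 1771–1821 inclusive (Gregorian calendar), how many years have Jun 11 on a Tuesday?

8

Track Jun 11's weekday year by year (advancing +1, or +2 across a Feb 29):
  1771: Tue ✓  1772: Thu (+2)  1773: Fri (+1)  1774: Sat (+1)  1775: Sun (+1)
  1776: Tue (+2) ✓  1777: Wed (+1)  1778: Thu (+1)  1779: Fri (+1)  1780: Sun (+2)
  1781: Mon (+1)  1782: Tue (+1) ✓  1783: Wed (+1)  1784: Fri (+2)  … (23 more years) …
  1808: Sat (+2)  1809: Sun (+1)  1810: Mon (+1)  1811: Tue (+1) ✓  1812: Thu (+2)
  1813: Fri (+1)  1814: Sat (+1)  1815: Sun (+1)  1816: Tue (+2) ✓  1817: Wed (+1)
  1818: Thu (+1)  1819: Fri (+1)  1820: Sun (+2)  1821: Mon (+1)
Tuesday years: 1771, 1776, 1782, 1793, 1799, 1805, 1811, 1816 — 8 in total.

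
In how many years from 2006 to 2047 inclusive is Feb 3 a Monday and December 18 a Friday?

Check each year's weekday for Feb 3 and December 18:
  2006: Fri/Mon  2007: Sat/Tue  2008: Sun/Thu  2009: Tue/Fri  2010: Wed/Sat  2011: Thu/Sun  2012: Fri/Tue  2013: Sun/Wed  2014: Mon/Thu  2015: Tue/Fri  2016: Wed/Sun  2017: Fri/Mon  2018: Sat/Tue  2019: Sun/Wed  …(14 more)…  2034: Fri/Mon  2035: Sat/Tue  2036: Sun/Thu  2037: Tue/Fri  2038: Wed/Sat  2039: Thu/Sun  2040: Fri/Tue  2041: Sun/Wed  2042: Mon/Thu  2043: Tue/Fri  2044: Wed/Sun  2045: Fri/Mon  2046: Sat/Tue  2047: Sun/Wed
Both conditions hold in: 2020 — 1.

1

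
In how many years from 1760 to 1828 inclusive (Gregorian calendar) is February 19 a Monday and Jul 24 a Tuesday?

7

Check each year's weekday for February 19 and Jul 24:
  1760: Tue/Thu  1761: Thu/Fri  1762: Fri/Sat  1763: Sat/Sun  1764: Sun/Tue  1765: Tue/Wed  1766: Wed/Thu  1767: Thu/Fri  1768: Fri/Sun  1769: Sun/Mon  1770: Mon/Tue ✓  1771: Tue/Wed  1772: Wed/Fri  1773: Fri/Sat  …(41 more)…  1815: Sun/Mon  1816: Mon/Wed  1817: Wed/Thu  1818: Thu/Fri  1819: Fri/Sat  1820: Sat/Mon  1821: Mon/Tue ✓  1822: Tue/Wed  1823: Wed/Thu  1824: Thu/Sat  1825: Sat/Sun  1826: Sun/Mon  1827: Mon/Tue ✓  1828: Tue/Thu
Both conditions hold in: 1770, 1781, 1787, 1798, 1810, 1821, 1827 — 7.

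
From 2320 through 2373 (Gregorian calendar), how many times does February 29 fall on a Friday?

Leap years in 2320–2373: 14 of them.
Feb 29 weekday advances by 5 (mod 7) from one leap year to the next four years later (or differs when a century non-leap intervenes).
Leap-day weekdays: 2320:Sun 2324:Fri✓ 2328:Wed 2332:Mon 2336:Sat 2340:Thu 2344:Tue 2348:Sun 2352:Fri✓ 2356:Wed 2360:Mon 2364:Sat 2368:Thu 2372:Tue
Friday: 2324, 2352 → 2.

2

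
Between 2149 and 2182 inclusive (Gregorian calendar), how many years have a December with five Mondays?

15

December has 31 days; it has five Mondays when Monday falls among the first (month-length − 28) days — i.e. when December 1 is one of Monday/Sunday/Saturday.
December 1 by year: 2149:Mon✓ 2150:Tue 2151:Wed 2152:Fri 2153:Sat✓ 2154:Sun✓ 2155:Mon✓ 2156:Wed 2157:Thu 2158:Fri 2159:Sat✓ 2160:Mon✓ 2161:Tue 2162:Wed 2163:Thu …(4 more)… 2168:Thu 2169:Fri 2170:Sat✓ 2171:Sun✓ 2172:Tue 2173:Wed 2174:Thu 2175:Fri 2176:Sun✓ 2177:Mon✓ 2178:Tue 2179:Wed 2180:Fri 2181:Sat✓ 2182:Sun✓
Years with five Mondays: 2149, 2153, 2154, 2155, 2159, 2160, 2164, 2165, 2166, 2170, 2171, 2176, 2177, 2181, 2182 → 15.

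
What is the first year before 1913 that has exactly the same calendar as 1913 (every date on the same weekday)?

Two years share a calendar iff Jan 1 falls on the same weekday and both are leap or both are common. 1913: Jan 1 is Wednesday, common year.
1912: Jan 1 Monday, leap
1911: Jan 1 Sunday, common
1910: Jan 1 Saturday, common
1909: Jan 1 Friday, common
1908: Jan 1 Wednesday, leap
1907: Jan 1 Tuesday, common
1906: Jan 1 Monday, common
1905: Jan 1 Sunday, common
1904: Jan 1 Friday, leap
1903: Jan 1 Thursday, common
1902: Jan 1 Wednesday, common
1902 matches on both conditions.

1902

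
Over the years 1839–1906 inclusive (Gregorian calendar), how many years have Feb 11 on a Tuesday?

10

Track Feb 11's weekday year by year (advancing +1, or +2 across a Feb 29):
  1839: Mon  1840: Tue (+1) ✓  1841: Thu (+2)  1842: Fri (+1)  1843: Sat (+1)
  1844: Sun (+1)  1845: Tue (+2) ✓  1846: Wed (+1)  1847: Thu (+1)  1848: Fri (+1)
  1849: Sun (+2)  1850: Mon (+1)  1851: Tue (+1) ✓  1852: Wed (+1)  … (40 more years) …
  1893: Sat (+2)  1894: Sun (+1)  1895: Mon (+1)  1896: Tue (+1) ✓  1897: Thu (+2)
  1898: Fri (+1)  1899: Sat (+1)  1900: Sun (+1)  1901: Mon (+1)  1902: Tue (+1) ✓
  1903: Wed (+1)  1904: Thu (+1)  1905: Sat (+2)  1906: Sun (+1)
Tuesday years: 1840, 1845, 1851, 1862, 1868, 1873, 1879, 1890, 1896, 1902 — 10 in total.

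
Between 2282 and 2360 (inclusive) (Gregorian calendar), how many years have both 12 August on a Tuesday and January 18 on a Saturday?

8

Check each year's weekday for 12 August and January 18:
  2282: Sat/Wed  2283: Sun/Thu  2284: Tue/Fri  2285: Wed/Sun  2286: Thu/Mon  2287: Fri/Tue  2288: Sun/Wed  2289: Mon/Fri  2290: Tue/Sat ✓  2291: Wed/Sun  2292: Fri/Mon  2293: Sat/Wed  2294: Sun/Thu  2295: Mon/Fri  …(51 more)…  2347: Tue/Sat ✓  2348: Thu/Sun  2349: Fri/Tue  2350: Sat/Wed  2351: Sun/Thu  2352: Tue/Fri  2353: Wed/Sun  2354: Thu/Mon  2355: Fri/Tue  2356: Sun/Wed  2357: Mon/Fri  2358: Tue/Sat ✓  2359: Wed/Sun  2360: Fri/Mon
Both conditions hold in: 2290, 2302, 2313, 2319, 2330, 2341, 2347, 2358 — 8.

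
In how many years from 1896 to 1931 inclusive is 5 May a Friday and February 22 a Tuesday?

1

Check each year's weekday for 5 May and February 22:
  1896: Tue/Sat  1897: Wed/Mon  1898: Thu/Tue  1899: Fri/Wed  1900: Sat/Thu  1901: Sun/Fri  1902: Mon/Sat  1903: Tue/Sun  1904: Thu/Mon  1905: Fri/Wed  1906: Sat/Thu  1907: Sun/Fri  1908: Tue/Sat  1909: Wed/Mon  …(8 more)…  1918: Sun/Fri  1919: Mon/Sat  1920: Wed/Sun  1921: Thu/Tue  1922: Fri/Wed  1923: Sat/Thu  1924: Mon/Fri  1925: Tue/Sun  1926: Wed/Mon  1927: Thu/Tue  1928: Sat/Wed  1929: Sun/Fri  1930: Mon/Sat  1931: Tue/Sun
Both conditions hold in: 1916 — 1.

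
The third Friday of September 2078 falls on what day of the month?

September 1, 2078 is a Thursday, so the first Friday is the 2nd.
The third Friday is 2 + 14 = 16.

16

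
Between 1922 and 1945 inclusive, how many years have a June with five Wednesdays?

June has 30 days; it has five Wednesdays when Wednesday falls among the first (month-length − 28) days — i.e. when June 1 is one of Wednesday/Tuesday.
June 1 by year: 1922:Thu 1923:Fri 1924:Sun 1925:Mon 1926:Tue✓ 1927:Wed✓ 1928:Fri 1929:Sat 1930:Sun 1931:Mon 1932:Wed✓ 1933:Thu 1934:Fri 1935:Sat 1936:Mon 1937:Tue✓ 1938:Wed✓ 1939:Thu 1940:Sat 1941:Sun 1942:Mon 1943:Tue✓ 1944:Thu 1945:Fri
Years with five Wednesdays: 1926, 1927, 1932, 1937, 1938, 1943 → 6.

6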